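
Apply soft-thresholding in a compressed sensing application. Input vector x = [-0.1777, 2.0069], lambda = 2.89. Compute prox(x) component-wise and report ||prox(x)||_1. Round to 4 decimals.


Soft-thresholding with lambda = 2.89:
prox(-0.1777) = sign(-0.1777)*max(|-0.1777| - 2.89, 0) = 0.0
prox(2.0069) = sign(2.0069)*max(|2.0069| - 2.89, 0) = 0.0
prox(x) = [0.0, 0.0]
||prox(x)||_1 = 0.0 + 0.0 = 0.0


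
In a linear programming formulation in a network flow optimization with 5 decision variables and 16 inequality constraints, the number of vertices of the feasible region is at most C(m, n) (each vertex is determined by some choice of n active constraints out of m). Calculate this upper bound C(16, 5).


Each vertex corresponds to some choice of n active constraints out of m, so the number of vertices is at most C(m, n) = m! / (n!(m-n)!).
m = 16, n = 5
Numerator: 16 * 15 * 14 * 13 * 12
Denominator: 5! = 120
C(16, 5) = 4368


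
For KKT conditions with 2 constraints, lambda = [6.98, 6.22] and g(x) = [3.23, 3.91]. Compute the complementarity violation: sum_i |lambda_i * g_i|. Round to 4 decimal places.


KKT complementary slackness check:
lambda_1 * g_1 = 6.98 * 3.23 = 22.5454
lambda_2 * g_2 = 6.22 * 3.91 = 24.3202
Total violation = 22.5454 + 24.3202 = 46.8656


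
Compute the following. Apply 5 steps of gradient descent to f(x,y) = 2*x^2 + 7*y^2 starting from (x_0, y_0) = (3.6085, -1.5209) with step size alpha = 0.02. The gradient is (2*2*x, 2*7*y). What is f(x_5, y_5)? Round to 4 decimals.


Gradient descent on f(x,y) = 2*x^2 + 7*y^2.
Starting point: (3.6085, -1.5209), alpha = 0.02
Step 1: grad_x = 2*2*3.6085 = 14.434, grad_y = 2*7*-1.5209 = -21.2926
  x_1 = 3.6085 - 0.02*14.434 = 3.3198
  y_1 = -1.5209 - 0.02*-21.2926 = -1.095
Step 2: grad_x = 2*2*3.3198 = 13.2793, grad_y = 2*7*-1.095 = -15.3307
  x_2 = 3.3198 - 0.02*13.2793 = 3.0542
  y_2 = -1.095 - 0.02*-15.3307 = -0.7884
Step 3: grad_x = 2*2*3.0542 = 12.2169, grad_y = 2*7*-0.7884 = -11.0381
  x_3 = 3.0542 - 0.02*12.2169 = 2.8099
  y_3 = -0.7884 - 0.02*-11.0381 = -0.5677
Step 4: grad_x = 2*2*2.8099 = 11.2396, grad_y = 2*7*-0.5677 = -7.9474
  x_4 = 2.8099 - 0.02*11.2396 = 2.5851
  y_4 = -0.5677 - 0.02*-7.9474 = -0.4087
Step 5: grad_x = 2*2*2.5851 = 10.3404, grad_y = 2*7*-0.4087 = -5.7221
  x_5 = 2.5851 - 0.02*10.3404 = 2.3783
  y_5 = -0.4087 - 0.02*-5.7221 = -0.2943
f(2.3783, -0.2943) = 2*2.3783^2 + 7*(-0.2943)^2 = 11.9188


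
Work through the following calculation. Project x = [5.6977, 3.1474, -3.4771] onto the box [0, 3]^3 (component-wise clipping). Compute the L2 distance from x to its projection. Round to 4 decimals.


Project each component onto [0, 3].
clip(5.6977) = 3.0, clip(3.1474) = 3.0, clip(-3.4771) = 0.0
Projection = [3.0, 3.0, 0.0]
Squared diffs: [7.2776, 0.0217, 12.0902]
Distance = sqrt(19.3895) = 4.4034


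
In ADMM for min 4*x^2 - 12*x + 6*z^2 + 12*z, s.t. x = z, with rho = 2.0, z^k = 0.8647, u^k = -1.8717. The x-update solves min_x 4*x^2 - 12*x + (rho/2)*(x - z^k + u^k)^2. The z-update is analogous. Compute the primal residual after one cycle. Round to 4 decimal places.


ADMM iteration with rho = 2.0, z^k = 0.8647, u^k = -1.8717
Step 1: x-update.
Minimize 4*x^2 - 12*x + (2.0/2)*(x - 0.8647 - 1.8717)^2
FOC: (2*4 + 2.0)*x = 12 + 2.0*(0.8647 + 1.8717)
x^{k+1} = 1.7473
Step 2: z-update.
Minimize 6*z^2 + 12*z + (2.0/2)*(1.7473 - z - 1.8717)^2
FOC: (2*6 + 2.0)*z = -12 + 2.0*(1.7473 - 1.8717)
z^{k+1} = -0.8749
Step 3: u-update.
u^{k+1} = -1.8717 + 1.7473 + 0.8749 = 0.7505
Step 4: Primal residual = |1.7473 + 0.8749| = 2.6222


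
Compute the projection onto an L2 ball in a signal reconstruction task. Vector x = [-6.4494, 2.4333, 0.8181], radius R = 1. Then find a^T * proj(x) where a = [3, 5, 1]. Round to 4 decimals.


Step 1: Compute ||x|| (intermediates to 6 decimals).
||x|| = sqrt((-6.4494)^2 + 2.4333^2 + 0.8181^2) = 6.941541
Step 2: Project.
Since ||x|| > R, scale = R/||x|| = 1/6.941541 = 0.14406, proj(x) = scale * x
proj(x) = [-0.929101, 0.350541, 0.117855]
Step 3: Dot product.
a^T * proj(x) = 3*(-0.929101) + 5*0.350541 + 1*0.117855 = -0.9167


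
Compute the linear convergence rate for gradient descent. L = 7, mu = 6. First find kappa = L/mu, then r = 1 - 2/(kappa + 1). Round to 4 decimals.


Step 1: Compute the condition number.
kappa = L/mu = 7/6 = 1.1667
Step 2: Compute the convergence rate.
r = 1 - 2/(kappa + 1) = 1 - 2*mu/(L + mu) = (L - mu)/(L + mu) = 1/13 = 0.0769


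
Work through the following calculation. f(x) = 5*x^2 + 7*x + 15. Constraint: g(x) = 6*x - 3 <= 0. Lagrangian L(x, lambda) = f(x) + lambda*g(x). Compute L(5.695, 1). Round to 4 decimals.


Step 1: Evaluate f(x).
f(5.695) = 5*5.695^2 + 7*5.695 + 15 = 217.0301
Step 2: Evaluate g(x).
g(5.695) = 6*5.695 - 3 = 31.17
Step 3: Compute Lagrangian.
L = 217.0301 + 1*31.17 = 248.2001


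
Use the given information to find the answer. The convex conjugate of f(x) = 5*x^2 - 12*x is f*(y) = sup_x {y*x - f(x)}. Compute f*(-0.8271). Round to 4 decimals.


f*(y) = sup_x {y*x - a*x^2 - b*x} = sup_x {(y-b)*x - a*x^2}
FOC: (y - b) - 2a*x = 0 => x* = (y - b)/(2a)
x* = (-0.8271 + 12)/(2*5) = 1.1173
f*(-0.8271) = (y-b)^2/(4a) = (-0.8271 + 12)^2/(4*5)
= 124.8337/20 = 6.2417


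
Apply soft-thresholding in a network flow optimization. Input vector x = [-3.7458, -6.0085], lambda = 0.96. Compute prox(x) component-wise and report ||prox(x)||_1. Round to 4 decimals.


Soft-thresholding with lambda = 0.96:
prox(-3.7458) = sign(-3.7458)*max(|-3.7458| - 0.96, 0) = -2.7858
prox(-6.0085) = sign(-6.0085)*max(|-6.0085| - 0.96, 0) = -5.0485
prox(x) = [-2.7858, -5.0485]
||prox(x)||_1 = 2.7858 + 5.0485 = 7.8343


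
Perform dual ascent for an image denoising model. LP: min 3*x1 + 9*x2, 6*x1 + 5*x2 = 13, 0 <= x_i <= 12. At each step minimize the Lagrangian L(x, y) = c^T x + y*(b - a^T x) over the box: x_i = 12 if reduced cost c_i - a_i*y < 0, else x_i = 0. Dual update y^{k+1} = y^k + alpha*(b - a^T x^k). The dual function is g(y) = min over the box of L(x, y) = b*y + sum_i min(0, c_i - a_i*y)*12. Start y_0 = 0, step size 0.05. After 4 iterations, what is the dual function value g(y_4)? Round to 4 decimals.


Dual ascent for LP: min 3*x1 + 9*x2, 6*x1 + 5*x2 = 13, 0 <= x_i <= 12
Step 1: y^k = 0.0, reduced costs: (3.0, 9.0)
  x^k = (0.0, 0.0), subgradient = b - a^T x = 13.0
  y^{k+1} = 0.0 + 0.05*13.0 = 0.65
Step 2: y^k = 0.65, reduced costs: (-0.9, 5.75)
  x^k = (12.0, 0.0), subgradient = b - a^T x = -59.0
  y^{k+1} = 0.65 + 0.05*-59.0 = -2.3
Step 3: y^k = -2.3, reduced costs: (16.8, 20.5)
  x^k = (0.0, 0.0), subgradient = b - a^T x = 13.0
  y^{k+1} = -2.3 + 0.05*13.0 = -1.65
Step 4: y^k = -1.65, reduced costs: (12.9, 17.25)
  x^k = (0.0, 0.0), subgradient = b - a^T x = 13.0
  y^{k+1} = -1.65 + 0.05*13.0 = -1.0
Dual objective at y_4 = -1.0: reduced costs (9.0, 14.0), box minimizer x = (0.0, 0.0)
g(y_4) = b*y + (c1 - a1*y)*x1 + (c2 - a2*y)*x2 = 13*(-1.0) + 9.0*0.0 + 14.0*0.0 = -13.0 + 0.0 + 0.0 = -13.0


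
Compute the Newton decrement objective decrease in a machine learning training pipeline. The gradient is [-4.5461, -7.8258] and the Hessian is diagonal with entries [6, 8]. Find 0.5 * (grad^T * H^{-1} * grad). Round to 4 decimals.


Step 1: H is diagonal, so H^(-1) * g = [-0.7577, -0.9782].
Step 2: g^T H^(-1) g = sum_i g_i^2 / H_ii
  = (-4.5461)^2/6 + (-7.8258)^2/8
  = 3.4445 + 7.6554 = 11.0999
Step 3: Objective decrease = 0.5 * g^T H^(-1) g = 5.5499


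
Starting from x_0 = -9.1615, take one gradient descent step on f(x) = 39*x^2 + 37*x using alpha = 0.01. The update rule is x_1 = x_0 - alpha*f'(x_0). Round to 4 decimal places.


We compute the gradient at x_0 and apply the update.
f'(x) = 78*x + 37
f'(-9.1615) = 78*-9.1615 + 37 = -677.597
x_1 = -9.1615 - 0.01*-677.597 = -2.3855


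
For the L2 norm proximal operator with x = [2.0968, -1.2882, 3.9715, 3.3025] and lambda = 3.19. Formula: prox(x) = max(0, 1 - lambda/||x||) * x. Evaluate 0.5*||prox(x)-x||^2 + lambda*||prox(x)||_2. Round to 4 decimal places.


Step 1: Compute ||x||.
||x|| = 5.7215
Step 2: Compute scaling factor.
scale = max(0, 1 - 3.19/5.7215) = 0.4425
Step 3: prox(x) = [0.9277, -0.57, 1.7572, 1.4612]
||prox(x)|| = 2.5315
Step 4: Proximal objective.
0.5*||prox-x||^2 = 5.0881
lambda*||prox|| = 8.0755
Total = 13.1635


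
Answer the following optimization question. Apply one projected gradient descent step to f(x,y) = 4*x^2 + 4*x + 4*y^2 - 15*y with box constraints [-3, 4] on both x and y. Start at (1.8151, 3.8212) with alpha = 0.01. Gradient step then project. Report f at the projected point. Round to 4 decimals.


Step 1: Compute gradient at (1.8151, 3.8212).
grad_x = 2*4*1.8151 + 4 = 18.5208
grad_y = 2*4*3.8212 - 15 = 15.5696
Step 2: Gradient step.
x_raw = 1.8151 - 0.01*18.5208 = 1.6299
y_raw = 3.8212 - 0.01*15.5696 = 3.6655
Step 3: Project onto [-3, 4].
x_proj = clip(1.6299) = 1.6299
y_proj = clip(3.6655) = 3.6655
Step 4: Evaluate f.
f(1.6299, 3.6655) = 15.9069


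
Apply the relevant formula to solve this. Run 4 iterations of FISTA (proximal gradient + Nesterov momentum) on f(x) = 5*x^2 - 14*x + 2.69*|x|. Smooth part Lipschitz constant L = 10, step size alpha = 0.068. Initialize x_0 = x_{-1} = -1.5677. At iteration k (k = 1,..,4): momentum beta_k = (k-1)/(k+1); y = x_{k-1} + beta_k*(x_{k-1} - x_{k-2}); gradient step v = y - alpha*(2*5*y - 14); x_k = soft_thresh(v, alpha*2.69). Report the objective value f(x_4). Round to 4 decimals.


FISTA on f(x) = 5*x^2 - 14*x + 2.69*|x|
L = 10, alpha = 0.068
Iteration 1: beta = 0.0, y = -1.5677 + 0.0*(-1.5677 + 1.5677) = -1.5677
  grad(y) = -29.677, v = y - alpha*grad = 0.4503
  prox(v) = soft_thresh(0.4503, 0.1829) = 0.2674
Iteration 2: beta = 0.3333, y = 0.2674 + 0.3333*(0.2674 + 1.5677) = 0.8791
  grad(y) = -5.2088, v = y - alpha*grad = 1.2333
  prox(v) = soft_thresh(1.2333, 0.1829) = 1.0504
Iteration 3: beta = 0.5, y = 1.0504 + 0.5*(1.0504 - 0.2674) = 1.4419
  grad(y) = 0.4189, v = y - alpha*grad = 1.4134
  prox(v) = soft_thresh(1.4134, 0.1829) = 1.2305
Iteration 4: beta = 0.6, y = 1.2305 + 0.6*(1.2305 - 1.0504) = 1.3385
  grad(y) = -0.6146, v = y - alpha*grad = 1.3803
  prox(v) = soft_thresh(1.3803, 0.1829) = 1.1974
f(x_4) = 5*1.1974^2 - 14*1.1974 + 2.69*|1.1974| = -6.3738


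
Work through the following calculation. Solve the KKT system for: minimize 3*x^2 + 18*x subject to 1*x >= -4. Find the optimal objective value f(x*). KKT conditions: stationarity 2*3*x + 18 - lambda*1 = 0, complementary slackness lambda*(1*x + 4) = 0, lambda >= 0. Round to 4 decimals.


Step 1: Try lambda = 0 (constraint inactive).
Stationarity: 2*3*x + 18 = 0
x* = -18/(2*3) = -3.0
Check constraint: 1*-3.0 = -3.0 >= -4 -- satisfied.
Step 2: Compute optimal value.
f(x*) = 3*(-3.0)^2 + 18*(-3.0) = -27.0


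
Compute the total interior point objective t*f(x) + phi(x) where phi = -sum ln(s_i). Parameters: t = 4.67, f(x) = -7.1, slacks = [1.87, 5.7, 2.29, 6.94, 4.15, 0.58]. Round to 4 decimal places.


Step 1: Compute log-barrier.
ln values: [0.6259, 1.7405, 0.8286, 1.9373, 1.4231, -0.5447]
phi = -(0.6259 + 1.7405 + 0.8286 + 1.9373 + 1.4231 - 0.5447) = -6.0106
Step 2: Compute augmented objective.
t*f(x) = 4.67*-7.1 = -33.157
Total = -33.157 - 6.0106 = -39.1676


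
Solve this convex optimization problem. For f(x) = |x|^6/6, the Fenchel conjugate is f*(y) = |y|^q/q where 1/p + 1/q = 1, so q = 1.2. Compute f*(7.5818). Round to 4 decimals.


The conjugate exponent q satisfies 1/p + 1/q = 1.
p = 6, so q = 6/(6 - 1) = 1.2
|y|^q = 7.5818^1.2 = 11.3691
f*(7.5818) = 11.3691 / 1.2 = 9.4743


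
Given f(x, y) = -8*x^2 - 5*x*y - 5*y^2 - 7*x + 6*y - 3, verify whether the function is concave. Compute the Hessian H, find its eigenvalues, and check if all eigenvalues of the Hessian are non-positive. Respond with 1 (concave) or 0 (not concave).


The Hessian of f(x,y) = -8*x^2 - 5*x*y - 5*y^2 - 7*x + 6*y - 3 is:
H = [[-16, -5], [-5, -10]]
Trace = -16 - 10 = -26
Determinant = -16*-10 - (-5)^2 = 135
Discriminant = (-26)^2 - 4*135 = 136.0
Eigenvalues: lambda_1 = -18.831, lambda_2 = -7.169
The function is concave.

1


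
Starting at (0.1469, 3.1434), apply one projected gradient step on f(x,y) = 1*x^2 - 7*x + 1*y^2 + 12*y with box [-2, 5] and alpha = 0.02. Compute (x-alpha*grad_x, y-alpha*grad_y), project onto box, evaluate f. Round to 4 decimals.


Step 1: Compute gradient at (0.1469, 3.1434).
grad_x = 2*1*0.1469 - 7 = -6.7062
grad_y = 2*1*3.1434 + 12 = 18.2868
Step 2: Gradient step.
x_raw = 0.1469 - 0.02*-6.7062 = 0.281
y_raw = 3.1434 - 0.02*18.2868 = 2.7777
Step 3: Project onto [-2, 5].
x_proj = clip(0.281) = 0.281
y_proj = clip(2.7777) = 2.7777
Step 4: Evaluate f.
f(0.281, 2.7777) = 39.1592


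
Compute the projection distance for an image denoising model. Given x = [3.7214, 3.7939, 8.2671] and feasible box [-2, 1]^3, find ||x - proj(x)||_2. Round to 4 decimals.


Project each component onto [-2, 1].
clip(3.7214) = 1.0, clip(3.7939) = 1.0, clip(8.2671) = 1.0
Projection = [1.0, 1.0, 1.0]
Squared diffs: [7.406, 7.8059, 52.8107]
Distance = sqrt(68.0226) = 8.2476


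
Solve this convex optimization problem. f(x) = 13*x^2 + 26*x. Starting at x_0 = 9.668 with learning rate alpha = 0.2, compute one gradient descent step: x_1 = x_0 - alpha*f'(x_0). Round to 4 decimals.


We compute the gradient at x_0 and apply the update.
f'(x) = 26*x + 26
f'(9.668) = 26*9.668 + 26 = 277.368
x_1 = 9.668 - 0.2*277.368 = -45.8056


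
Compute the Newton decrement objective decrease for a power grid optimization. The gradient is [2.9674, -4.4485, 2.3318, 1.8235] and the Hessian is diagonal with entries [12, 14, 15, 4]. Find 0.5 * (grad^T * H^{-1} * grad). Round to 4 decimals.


Step 1: H is diagonal, so H^(-1) * g = [0.2473, -0.3178, 0.1555, 0.4559].
Step 2: g^T H^(-1) g = sum_i g_i^2 / H_ii
  = (2.9674)^2/12 + (-4.4485)^2/14 + (2.3318)^2/15 + (1.8235)^2/4
  = 0.7338 + 1.4135 + 0.3625 + 0.8313 = 3.3411
Step 3: Objective decrease = 0.5 * g^T H^(-1) g = 1.6705


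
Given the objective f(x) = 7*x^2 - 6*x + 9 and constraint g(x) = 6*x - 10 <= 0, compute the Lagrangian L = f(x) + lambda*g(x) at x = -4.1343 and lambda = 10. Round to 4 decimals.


Step 1: Evaluate f(x).
f(-4.1343) = 7*(-4.1343)^2 - 6*(-4.1343) + 9 = 153.4529
Step 2: Evaluate g(x).
g(-4.1343) = 6*-4.1343 - 10 = -34.8058
Step 3: Compute Lagrangian.
L = 153.4529 + 10*-34.8058 = -194.6051


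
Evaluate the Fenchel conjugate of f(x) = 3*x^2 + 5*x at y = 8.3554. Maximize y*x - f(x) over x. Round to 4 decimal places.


f*(y) = sup_x {y*x - a*x^2 - b*x} = sup_x {(y-b)*x - a*x^2}
FOC: (y - b) - 2a*x = 0 => x* = (y - b)/(2a)
x* = (8.3554 - 5)/(2*3) = 0.5592
f*(8.3554) = (y-b)^2/(4a) = (8.3554 - 5)^2/(4*3)
= 11.2587/12 = 0.9382


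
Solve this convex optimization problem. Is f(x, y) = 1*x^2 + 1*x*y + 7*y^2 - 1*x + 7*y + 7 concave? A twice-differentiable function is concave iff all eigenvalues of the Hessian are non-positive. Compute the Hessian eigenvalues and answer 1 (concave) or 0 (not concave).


The Hessian of f(x,y) = 1*x^2 + 1*x*y + 7*y^2 - 1*x + 7*y + 7 is:
H = [[2, 1], [1, 14]]
Trace = 2 + 14 = 16
Determinant = 2*14 - (1)^2 = 27
Discriminant = (16)^2 - 4*27 = 148.0
Eigenvalues: lambda_1 = 1.9172, lambda_2 = 14.0828
The function is not concave.

0


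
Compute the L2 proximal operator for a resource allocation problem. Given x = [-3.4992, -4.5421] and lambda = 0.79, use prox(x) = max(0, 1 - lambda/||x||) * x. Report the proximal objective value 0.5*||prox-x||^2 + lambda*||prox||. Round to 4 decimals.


Step 1: Compute ||x||.
||x|| = 5.7337
Step 2: Compute scaling factor.
scale = max(0, 1 - 0.79/5.7337) = 0.8622
Step 3: prox(x) = [-3.0171, -3.9163]
||prox(x)|| = 4.9437
Step 4: Proximal objective.
0.5*||prox-x||^2 = 0.3121
lambda*||prox|| = 3.9055
Total = 4.2176


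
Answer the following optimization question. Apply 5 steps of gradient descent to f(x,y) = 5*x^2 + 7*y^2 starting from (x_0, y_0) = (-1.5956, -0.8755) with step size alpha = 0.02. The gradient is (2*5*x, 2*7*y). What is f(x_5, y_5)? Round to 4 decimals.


Gradient descent on f(x,y) = 5*x^2 + 7*y^2.
Starting point: (-1.5956, -0.8755), alpha = 0.02
Step 1: grad_x = 2*5*-1.5956 = -15.956, grad_y = 2*7*-0.8755 = -12.257
  x_1 = -1.5956 - 0.02*-15.956 = -1.2765
  y_1 = -0.8755 - 0.02*-12.257 = -0.6304
Step 2: grad_x = 2*5*-1.2765 = -12.7648, grad_y = 2*7*-0.6304 = -8.825
  x_2 = -1.2765 - 0.02*-12.7648 = -1.0212
  y_2 = -0.6304 - 0.02*-8.825 = -0.4539
Step 3: grad_x = 2*5*-1.0212 = -10.2118, grad_y = 2*7*-0.4539 = -6.354
  x_3 = -1.0212 - 0.02*-10.2118 = -0.8169
  y_3 = -0.4539 - 0.02*-6.354 = -0.3268
Step 4: grad_x = 2*5*-0.8169 = -8.1695, grad_y = 2*7*-0.3268 = -4.5749
  x_4 = -0.8169 - 0.02*-8.1695 = -0.6536
  y_4 = -0.3268 - 0.02*-4.5749 = -0.2353
Step 5: grad_x = 2*5*-0.6536 = -6.5356, grad_y = 2*7*-0.2353 = -3.2939
  x_5 = -0.6536 - 0.02*-6.5356 = -0.5228
  y_5 = -0.2353 - 0.02*-3.2939 = -0.1694
f(-0.5228, -0.1694) = 5*(-0.5228)^2 + 7*(-0.1694)^2 = 1.5677


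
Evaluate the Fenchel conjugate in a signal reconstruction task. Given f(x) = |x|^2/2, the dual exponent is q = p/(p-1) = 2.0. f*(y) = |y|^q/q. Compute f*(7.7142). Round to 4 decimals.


The conjugate exponent q satisfies 1/p + 1/q = 1.
p = 2, so q = 2/(2 - 1) = 2.0
|y|^q = 7.7142^2.0 = 59.5089
f*(7.7142) = 59.5089 / 2.0 = 29.7544


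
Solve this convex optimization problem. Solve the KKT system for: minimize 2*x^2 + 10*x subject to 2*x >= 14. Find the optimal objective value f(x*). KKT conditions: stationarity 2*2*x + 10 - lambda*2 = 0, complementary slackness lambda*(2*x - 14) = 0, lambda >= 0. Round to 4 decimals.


Step 1: Try lambda = 0 (constraint inactive).
x_unc = -10/(2*2) = -2.5
Check: 2*-2.5 = -5.0 < 14 -- violated!
Step 2: Constraint must be active: 2*x = 14
x* = 14/2 = 7.0
lambda = (2*2*7.0 + 10)/2 = 19.0
Step 3: Compute optimal value.
f(x*) = 2*7.0^2 + 10*7.0 = 168.0


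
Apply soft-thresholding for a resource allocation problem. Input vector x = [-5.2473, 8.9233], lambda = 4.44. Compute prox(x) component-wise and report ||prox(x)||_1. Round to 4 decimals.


Soft-thresholding with lambda = 4.44:
prox(-5.2473) = sign(-5.2473)*max(|-5.2473| - 4.44, 0) = -0.8073
prox(8.9233) = sign(8.9233)*max(|8.9233| - 4.44, 0) = 4.4833
prox(x) = [-0.8073, 4.4833]
||prox(x)||_1 = 0.8073 + 4.4833 = 5.2906


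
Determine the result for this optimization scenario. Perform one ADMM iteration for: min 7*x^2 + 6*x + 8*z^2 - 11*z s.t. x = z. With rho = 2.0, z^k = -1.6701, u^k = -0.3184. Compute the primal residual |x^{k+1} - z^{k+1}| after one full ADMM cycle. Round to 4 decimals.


ADMM iteration with rho = 2.0, z^k = -1.6701, u^k = -0.3184
Step 1: x-update.
Minimize 7*x^2 + 6*x + (2.0/2)*(x + 1.6701 - 0.3184)^2
FOC: (2*7 + 2.0)*x = -6 + 2.0*(-1.6701 + 0.3184)
x^{k+1} = -0.544
Step 2: z-update.
Minimize 8*z^2 - 11*z + (2.0/2)*(-0.544 - z - 0.3184)^2
FOC: (2*8 + 2.0)*z = 11 + 2.0*(-0.544 - 0.3184)
z^{k+1} = 0.5153
Step 3: u-update.
u^{k+1} = -0.3184 - 0.544 - 0.5153 = -1.3777
Step 4: Primal residual = |-0.544 - 0.5153| = 1.0593


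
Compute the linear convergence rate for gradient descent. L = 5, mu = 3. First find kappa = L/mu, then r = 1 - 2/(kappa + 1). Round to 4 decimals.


Step 1: Compute the condition number.
kappa = L/mu = 5/3 = 1.6667
Step 2: Compute the convergence rate.
r = 1 - 2/(kappa + 1) = 1 - 2*mu/(L + mu) = (L - mu)/(L + mu) = 2/8 = 0.25


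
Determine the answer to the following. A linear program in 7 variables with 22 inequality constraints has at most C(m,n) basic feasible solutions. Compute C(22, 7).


Each vertex corresponds to some choice of n active constraints out of m, so the number of vertices is at most C(m, n) = m! / (n!(m-n)!).
m = 22, n = 7
Numerator: 22 * 21 * 20 * 19 * 18 * 17 * 16
Denominator: 7! = 5040
C(22, 7) = 170544


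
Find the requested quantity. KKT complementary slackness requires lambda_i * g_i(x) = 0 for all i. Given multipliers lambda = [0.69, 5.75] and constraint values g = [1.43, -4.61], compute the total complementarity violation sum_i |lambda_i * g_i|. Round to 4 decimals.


KKT complementary slackness check:
lambda_1 * g_1 = 0.69 * 1.43 = 0.9867
lambda_2 * g_2 = 5.75 * -4.61 = -26.5075
Total violation = 0.9867 + 26.5075 = 27.4942


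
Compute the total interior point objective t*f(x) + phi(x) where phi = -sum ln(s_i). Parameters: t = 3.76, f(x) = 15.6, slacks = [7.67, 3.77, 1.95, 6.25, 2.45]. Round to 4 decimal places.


Step 1: Compute log-barrier.
ln values: [2.0373, 1.3271, 0.6678, 1.8326, 0.8961]
phi = -(2.0373 + 1.3271 + 0.6678 + 1.8326 + 0.8961) = -6.7609
Step 2: Compute augmented objective.
t*f(x) = 3.76*15.6 = 58.656
Total = 58.656 - 6.7609 = 51.8951


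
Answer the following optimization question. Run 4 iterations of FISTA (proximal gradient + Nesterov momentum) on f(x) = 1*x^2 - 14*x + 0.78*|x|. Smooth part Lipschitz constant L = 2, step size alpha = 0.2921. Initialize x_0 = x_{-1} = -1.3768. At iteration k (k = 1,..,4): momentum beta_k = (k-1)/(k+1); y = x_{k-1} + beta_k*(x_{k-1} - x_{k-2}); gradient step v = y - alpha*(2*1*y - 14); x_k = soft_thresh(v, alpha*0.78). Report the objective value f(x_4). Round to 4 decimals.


FISTA on f(x) = 1*x^2 - 14*x + 0.78*|x|
L = 2, alpha = 0.2921
Iteration 1: beta = 0.0, y = -1.3768 + 0.0*(-1.3768 + 1.3768) = -1.3768
  grad(y) = -16.7536, v = y - alpha*grad = 3.5169
  prox(v) = soft_thresh(3.5169, 0.2278) = 3.2891
Iteration 2: beta = 0.3333, y = 3.2891 + 0.3333*(3.2891 + 1.3768) = 4.8444
  grad(y) = -4.3112, v = y - alpha*grad = 6.1037
  prox(v) = soft_thresh(6.1037, 0.2278) = 5.8759
Iteration 3: beta = 0.5, y = 5.8759 + 0.5*(5.8759 - 3.2891) = 7.1692
  grad(y) = 0.3385, v = y - alpha*grad = 7.0704
  prox(v) = soft_thresh(7.0704, 0.2278) = 6.8425
Iteration 4: beta = 0.6, y = 6.8425 + 0.6*(6.8425 - 5.8759) = 7.4225
  grad(y) = 0.8451, v = y - alpha*grad = 7.1757
  prox(v) = soft_thresh(7.1757, 0.2278) = 6.9479
f(x_4) = 1*6.9479^2 - 14*6.9479 + 0.78*|6.9479| = -43.578


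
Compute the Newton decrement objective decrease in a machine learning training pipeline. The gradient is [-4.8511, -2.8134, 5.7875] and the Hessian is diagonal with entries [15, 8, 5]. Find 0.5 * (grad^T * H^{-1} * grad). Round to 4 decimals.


Step 1: H is diagonal, so H^(-1) * g = [-0.3234, -0.3517, 1.1575].
Step 2: g^T H^(-1) g = sum_i g_i^2 / H_ii
  = (-4.8511)^2/15 + (-2.8134)^2/8 + (5.7875)^2/5
  = 1.5689 + 0.9894 + 6.699 = 9.2573
Step 3: Objective decrease = 0.5 * g^T H^(-1) g = 4.6287


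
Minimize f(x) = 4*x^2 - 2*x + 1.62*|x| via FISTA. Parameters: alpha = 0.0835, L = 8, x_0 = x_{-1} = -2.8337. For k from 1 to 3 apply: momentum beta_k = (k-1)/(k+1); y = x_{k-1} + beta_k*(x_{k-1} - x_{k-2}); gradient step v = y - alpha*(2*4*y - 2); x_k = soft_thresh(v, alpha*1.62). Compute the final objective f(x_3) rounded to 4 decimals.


FISTA on f(x) = 4*x^2 - 2*x + 1.62*|x|
L = 8, alpha = 0.0835
Iteration 1: beta = 0.0, y = -2.8337 + 0.0*(-2.8337 + 2.8337) = -2.8337
  grad(y) = -24.6696, v = y - alpha*grad = -0.7738
  prox(v) = soft_thresh(-0.7738, 0.1353) = -0.6385
Iteration 2: beta = 0.3333, y = -0.6385 + 0.3333*(-0.6385 + 2.8337) = 0.0932
  grad(y) = -1.2543, v = y - alpha*grad = 0.1979
  prox(v) = soft_thresh(0.1979, 0.1353) = 0.0627
Iteration 3: beta = 0.5, y = 0.0627 + 0.5*(0.0627 + 0.6385) = 0.4133
  grad(y) = 1.3062, v = y - alpha*grad = 0.3042
  prox(v) = soft_thresh(0.3042, 0.1353) = 0.1689
f(x_3) = 4*0.1689^2 - 2*0.1689 + 1.62*|0.1689| = 0.05


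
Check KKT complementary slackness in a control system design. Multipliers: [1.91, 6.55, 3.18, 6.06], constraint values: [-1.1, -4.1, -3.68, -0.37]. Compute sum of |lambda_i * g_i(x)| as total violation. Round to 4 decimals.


KKT complementary slackness check:
lambda_1 * g_1 = 1.91 * -1.1 = -2.101
lambda_2 * g_2 = 6.55 * -4.1 = -26.855
lambda_3 * g_3 = 3.18 * -3.68 = -11.7024
lambda_4 * g_4 = 6.06 * -0.37 = -2.2422
Total violation = 2.101 + 26.855 + 11.7024 + 2.2422 = 42.9006


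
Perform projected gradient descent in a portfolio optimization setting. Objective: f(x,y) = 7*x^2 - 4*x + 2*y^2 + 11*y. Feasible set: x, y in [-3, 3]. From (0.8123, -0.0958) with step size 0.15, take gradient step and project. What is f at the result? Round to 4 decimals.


Step 1: Compute gradient at (0.8123, -0.0958).
grad_x = 2*7*0.8123 - 4 = 7.3722
grad_y = 2*2*-0.0958 + 11 = 10.6168
Step 2: Gradient step.
x_raw = 0.8123 - 0.15*7.3722 = -0.2935
y_raw = -0.0958 - 0.15*10.6168 = -1.6883
Step 3: Project onto [-3, 3].
x_proj = clip(-0.2935) = -0.2935
y_proj = clip(-1.6883) = -1.6883
Step 4: Evaluate f.
f(-0.2935, -1.6883) = -11.0934


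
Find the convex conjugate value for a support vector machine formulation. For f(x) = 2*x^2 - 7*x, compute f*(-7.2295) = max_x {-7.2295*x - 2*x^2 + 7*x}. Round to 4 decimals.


f*(y) = sup_x {y*x - a*x^2 - b*x} = sup_x {(y-b)*x - a*x^2}
FOC: (y - b) - 2a*x = 0 => x* = (y - b)/(2a)
x* = (-7.2295 + 7)/(2*2) = -0.0574
f*(-7.2295) = (y-b)^2/(4a) = (-7.2295 + 7)^2/(4*2)
= 0.0527/8 = 0.0066


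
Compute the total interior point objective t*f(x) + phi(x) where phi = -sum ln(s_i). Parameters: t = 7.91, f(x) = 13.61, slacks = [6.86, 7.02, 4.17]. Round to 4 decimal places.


Step 1: Compute log-barrier.
ln values: [1.9257, 1.9488, 1.4279]
phi = -(1.9257 + 1.9488 + 1.4279) = -5.3024
Step 2: Compute augmented objective.
t*f(x) = 7.91*13.61 = 107.6551
Total = 107.6551 - 5.3024 = 102.3527


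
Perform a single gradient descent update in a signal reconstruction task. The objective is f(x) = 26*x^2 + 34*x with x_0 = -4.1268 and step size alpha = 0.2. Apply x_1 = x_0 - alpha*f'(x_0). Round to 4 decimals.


We compute the gradient at x_0 and apply the update.
f'(x) = 52*x + 34
f'(-4.1268) = 52*-4.1268 + 34 = -180.5936
x_1 = -4.1268 - 0.2*-180.5936 = 31.9919


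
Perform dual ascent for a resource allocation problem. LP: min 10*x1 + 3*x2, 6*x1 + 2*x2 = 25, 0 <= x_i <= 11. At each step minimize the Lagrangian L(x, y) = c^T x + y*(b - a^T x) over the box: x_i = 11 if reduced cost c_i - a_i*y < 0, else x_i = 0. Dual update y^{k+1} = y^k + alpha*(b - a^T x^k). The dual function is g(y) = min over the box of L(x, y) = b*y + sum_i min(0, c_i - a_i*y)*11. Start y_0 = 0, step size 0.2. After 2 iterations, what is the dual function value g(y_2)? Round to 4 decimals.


Dual ascent for LP: min 10*x1 + 3*x2, 6*x1 + 2*x2 = 25, 0 <= x_i <= 11
Step 1: y^k = 0.0, reduced costs: (10.0, 3.0)
  x^k = (0.0, 0.0), subgradient = b - a^T x = 25.0
  y^{k+1} = 0.0 + 0.2*25.0 = 5.0
Step 2: y^k = 5.0, reduced costs: (-20.0, -7.0)
  x^k = (11.0, 11.0), subgradient = b - a^T x = -63.0
  y^{k+1} = 5.0 + 0.2*-63.0 = -7.6
Dual objective at y_2 = -7.6: reduced costs (55.6, 18.2), box minimizer x = (0.0, 0.0)
g(y_2) = b*y + (c1 - a1*y)*x1 + (c2 - a2*y)*x2 = 25*(-7.6) + 55.6*0.0 + 18.2*0.0 = -190.0 + 0.0 + 0.0 = -190.0


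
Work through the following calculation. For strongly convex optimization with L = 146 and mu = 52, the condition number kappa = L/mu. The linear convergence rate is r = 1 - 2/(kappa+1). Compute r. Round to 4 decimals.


Step 1: Compute the condition number.
kappa = L/mu = 146/52 = 2.8077
Step 2: Compute the convergence rate.
r = 1 - 2/(kappa + 1) = 1 - 2*mu/(L + mu) = (L - mu)/(L + mu) = 94/198 = 0.4747


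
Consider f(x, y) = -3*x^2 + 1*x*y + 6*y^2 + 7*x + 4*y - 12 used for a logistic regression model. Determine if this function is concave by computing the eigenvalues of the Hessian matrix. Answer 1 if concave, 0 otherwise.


The Hessian of f(x,y) = -3*x^2 + 1*x*y + 6*y^2 + 7*x + 4*y - 12 is:
H = [[-6, 1], [1, 12]]
Trace = -6 + 12 = 6
Determinant = -6*12 - (1)^2 = -73
Discriminant = (6)^2 - 4*-73 = 328.0
Eigenvalues: lambda_1 = -6.0554, lambda_2 = 12.0554
The function is not concave.

0


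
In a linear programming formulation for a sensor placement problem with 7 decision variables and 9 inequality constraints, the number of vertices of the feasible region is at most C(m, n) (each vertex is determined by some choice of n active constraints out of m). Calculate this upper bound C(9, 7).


Each vertex corresponds to some choice of n active constraints out of m, so the number of vertices is at most C(m, n) = m! / (n!(m-n)!).
m = 9, n = 7
Numerator: 9 * 8 * 7 * 6 * 5 * 4 * 3
Denominator: 7! = 5040
C(9, 7) = 36


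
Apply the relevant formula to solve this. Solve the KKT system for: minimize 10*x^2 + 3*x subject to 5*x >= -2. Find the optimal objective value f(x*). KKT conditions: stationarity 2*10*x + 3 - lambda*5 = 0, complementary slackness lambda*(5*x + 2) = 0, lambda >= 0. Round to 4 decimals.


Step 1: Try lambda = 0 (constraint inactive).
Stationarity: 2*10*x + 3 = 0
x* = -3/(2*10) = -0.15
Check constraint: 5*-0.15 = -0.75 >= -2 -- satisfied.
Step 2: Compute optimal value.
f(x*) = 10*(-0.15)^2 + 3*(-0.15) = -0.225


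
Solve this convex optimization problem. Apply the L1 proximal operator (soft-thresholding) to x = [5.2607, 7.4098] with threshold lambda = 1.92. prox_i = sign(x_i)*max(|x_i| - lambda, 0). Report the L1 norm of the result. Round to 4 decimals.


Soft-thresholding with lambda = 1.92:
prox(5.2607) = sign(5.2607)*max(|5.2607| - 1.92, 0) = 3.3407
prox(7.4098) = sign(7.4098)*max(|7.4098| - 1.92, 0) = 5.4898
prox(x) = [3.3407, 5.4898]
||prox(x)||_1 = 3.3407 + 5.4898 = 8.8305


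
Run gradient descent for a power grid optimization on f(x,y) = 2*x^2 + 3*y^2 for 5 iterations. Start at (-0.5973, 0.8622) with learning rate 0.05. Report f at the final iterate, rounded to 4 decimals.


Gradient descent on f(x,y) = 2*x^2 + 3*y^2.
Starting point: (-0.5973, 0.8622), alpha = 0.05
Step 1: grad_x = 2*2*-0.5973 = -2.3892, grad_y = 2*3*0.8622 = 5.1732
  x_1 = -0.5973 - 0.05*-2.3892 = -0.4778
  y_1 = 0.8622 - 0.05*5.1732 = 0.6035
Step 2: grad_x = 2*2*-0.4778 = -1.9114, grad_y = 2*3*0.6035 = 3.6212
  x_2 = -0.4778 - 0.05*-1.9114 = -0.3823
  y_2 = 0.6035 - 0.05*3.6212 = 0.4225
Step 3: grad_x = 2*2*-0.3823 = -1.5291, grad_y = 2*3*0.4225 = 2.5349
  x_3 = -0.3823 - 0.05*-1.5291 = -0.3058
  y_3 = 0.4225 - 0.05*2.5349 = 0.2957
Step 4: grad_x = 2*2*-0.3058 = -1.2233, grad_y = 2*3*0.2957 = 1.7744
  x_4 = -0.3058 - 0.05*-1.2233 = -0.2447
  y_4 = 0.2957 - 0.05*1.7744 = 0.207
Step 5: grad_x = 2*2*-0.2447 = -0.9786, grad_y = 2*3*0.207 = 1.2421
  x_5 = -0.2447 - 0.05*-0.9786 = -0.1957
  y_5 = 0.207 - 0.05*1.2421 = 0.1449
f(-0.1957, 0.1449) = 2*(-0.1957)^2 + 3*0.1449^2 = 0.1396


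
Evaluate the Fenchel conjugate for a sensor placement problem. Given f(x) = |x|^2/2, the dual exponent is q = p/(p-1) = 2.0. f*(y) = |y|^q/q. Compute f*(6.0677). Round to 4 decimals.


The conjugate exponent q satisfies 1/p + 1/q = 1.
p = 2, so q = 2/(2 - 1) = 2.0
|y|^q = 6.0677^2.0 = 36.817
f*(6.0677) = 36.817 / 2.0 = 18.4085


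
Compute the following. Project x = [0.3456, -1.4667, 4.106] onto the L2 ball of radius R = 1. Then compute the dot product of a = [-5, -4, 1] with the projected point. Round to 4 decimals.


Step 1: Compute ||x|| (intermediates to 6 decimals).
||x|| = sqrt(0.3456^2 + (-1.4667)^2 + 4.106^2) = 4.373772
Step 2: Project.
Since ||x|| > R, scale = R/||x|| = 1/4.373772 = 0.228636, proj(x) = scale * x
proj(x) = [0.079017, -0.33534, 0.938779]
Step 3: Dot product.
a^T * proj(x) = -5*0.079017 - 4*(-0.33534) + 1*0.938779 = 1.8851


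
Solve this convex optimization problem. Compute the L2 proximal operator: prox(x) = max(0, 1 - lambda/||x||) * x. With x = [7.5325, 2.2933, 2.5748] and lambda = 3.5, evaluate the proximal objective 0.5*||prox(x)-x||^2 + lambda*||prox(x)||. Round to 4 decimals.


Step 1: Compute ||x||.
||x|| = 8.2842
Step 2: Compute scaling factor.
scale = max(0, 1 - 3.5/8.2842) = 0.5775
Step 3: prox(x) = [4.3501, 1.3244, 1.487]
||prox(x)|| = 4.7842
Step 4: Proximal objective.
0.5*||prox-x||^2 = 6.125
lambda*||prox|| = 16.7447
Total = 22.8696


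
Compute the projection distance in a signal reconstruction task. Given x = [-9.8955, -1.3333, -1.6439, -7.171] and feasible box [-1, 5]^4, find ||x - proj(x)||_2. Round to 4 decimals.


Project each component onto [-1, 5].
clip(-9.8955) = -1.0, clip(-1.3333) = -1.0, clip(-1.6439) = -1.0, clip(-7.171) = -1.0
Projection = [-1.0, -1.0, -1.0, -1.0]
Squared diffs: [79.1299, 0.1111, 0.4146, 38.0812]
Distance = sqrt(117.7368) = 10.8507


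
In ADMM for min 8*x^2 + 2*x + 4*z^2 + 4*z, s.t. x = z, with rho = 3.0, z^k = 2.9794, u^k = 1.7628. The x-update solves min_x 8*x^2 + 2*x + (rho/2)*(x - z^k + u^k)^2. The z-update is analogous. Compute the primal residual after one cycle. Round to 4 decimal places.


ADMM iteration with rho = 3.0, z^k = 2.9794, u^k = 1.7628
Step 1: x-update.
Minimize 8*x^2 + 2*x + (3.0/2)*(x - 2.9794 + 1.7628)^2
FOC: (2*8 + 3.0)*x = -2 + 3.0*(2.9794 - 1.7628)
x^{k+1} = 0.0868
Step 2: z-update.
Minimize 4*z^2 + 4*z + (3.0/2)*(0.0868 - z + 1.7628)^2
FOC: (2*4 + 3.0)*z = -4 + 3.0*(0.0868 + 1.7628)
z^{k+1} = 0.1408
Step 3: u-update.
u^{k+1} = 1.7628 + 0.0868 - 0.1408 = 1.7088
Step 4: Primal residual = |0.0868 - 0.1408| = 0.054


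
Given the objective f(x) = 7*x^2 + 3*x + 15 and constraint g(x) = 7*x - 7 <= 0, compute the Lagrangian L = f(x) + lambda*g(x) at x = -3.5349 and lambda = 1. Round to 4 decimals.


Step 1: Evaluate f(x).
f(-3.5349) = 7*(-3.5349)^2 + 3*(-3.5349) + 15 = 91.8639
Step 2: Evaluate g(x).
g(-3.5349) = 7*-3.5349 - 7 = -31.7443
Step 3: Compute Lagrangian.
L = 91.8639 + 1*-31.7443 = 60.1196


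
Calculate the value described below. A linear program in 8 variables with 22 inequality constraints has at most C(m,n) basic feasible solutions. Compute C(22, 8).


Each vertex corresponds to some choice of n active constraints out of m, so the number of vertices is at most C(m, n) = m! / (n!(m-n)!).
m = 22, n = 8
Numerator: 22 * 21 * 20 * 19 * 18 * 17 * 16 * 15
Denominator: 8! = 40320
C(22, 8) = 319770


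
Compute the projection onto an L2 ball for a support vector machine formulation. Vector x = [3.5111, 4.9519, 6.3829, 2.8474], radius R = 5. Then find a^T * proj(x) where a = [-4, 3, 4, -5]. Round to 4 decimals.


Step 1: Compute ||x|| (intermediates to 6 decimals).
||x|| = sqrt(3.5111^2 + 4.9519^2 + 6.3829^2 + 2.8474^2) = 9.257334
Step 2: Project.
Since ||x|| > R, scale = R/||x|| = 5/9.257334 = 0.540112, proj(x) = scale * x
proj(x) = [1.896387, 2.674581, 3.447481, 1.537915]
Step 3: Dot product.
a^T * proj(x) = -4*1.896387 + 3*2.674581 + 4*3.447481 - 5*1.537915 = 6.5385


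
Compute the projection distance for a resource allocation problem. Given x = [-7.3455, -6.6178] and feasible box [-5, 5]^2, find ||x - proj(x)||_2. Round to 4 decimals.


Project each component onto [-5, 5].
clip(-7.3455) = -5.0, clip(-6.6178) = -5.0
Projection = [-5.0, -5.0]
Squared diffs: [5.5014, 2.6173]
Distance = sqrt(8.1187) = 2.8493


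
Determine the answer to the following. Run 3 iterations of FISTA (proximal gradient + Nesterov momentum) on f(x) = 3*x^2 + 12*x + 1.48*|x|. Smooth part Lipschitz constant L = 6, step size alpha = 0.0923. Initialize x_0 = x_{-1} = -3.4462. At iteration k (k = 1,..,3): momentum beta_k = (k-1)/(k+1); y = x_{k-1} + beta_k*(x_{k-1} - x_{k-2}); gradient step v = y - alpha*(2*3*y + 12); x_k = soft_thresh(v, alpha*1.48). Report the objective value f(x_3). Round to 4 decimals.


FISTA on f(x) = 3*x^2 + 12*x + 1.48*|x|
L = 6, alpha = 0.0923
Iteration 1: beta = 0.0, y = -3.4462 + 0.0*(-3.4462 + 3.4462) = -3.4462
  grad(y) = -8.6772, v = y - alpha*grad = -2.6453
  prox(v) = soft_thresh(-2.6453, 0.1366) = -2.5087
Iteration 2: beta = 0.3333, y = -2.5087 + 0.3333*(-2.5087 + 3.4462) = -2.1962
  grad(y) = -1.1771, v = y - alpha*grad = -2.0875
  prox(v) = soft_thresh(-2.0875, 0.1366) = -1.9509
Iteration 3: beta = 0.5, y = -1.9509 + 0.5*(-1.9509 + 2.5087) = -1.6721
  grad(y) = 1.9677, v = y - alpha*grad = -1.8537
  prox(v) = soft_thresh(-1.8537, 0.1366) = -1.7171
f(x_3) = 3*(-1.7171)^2 + 12*(-1.7171) + 1.48*|-1.7171| = -9.2186


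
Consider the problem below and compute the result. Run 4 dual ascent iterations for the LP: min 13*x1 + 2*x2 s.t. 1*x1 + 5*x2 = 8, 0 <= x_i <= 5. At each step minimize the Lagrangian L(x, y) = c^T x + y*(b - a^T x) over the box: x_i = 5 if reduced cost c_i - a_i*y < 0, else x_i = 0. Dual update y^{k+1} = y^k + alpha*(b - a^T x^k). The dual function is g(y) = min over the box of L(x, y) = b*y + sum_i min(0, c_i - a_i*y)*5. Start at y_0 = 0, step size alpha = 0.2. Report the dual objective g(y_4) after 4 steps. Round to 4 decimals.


Dual ascent for LP: min 13*x1 + 2*x2, 1*x1 + 5*x2 = 8, 0 <= x_i <= 5
Step 1: y^k = 0.0, reduced costs: (13.0, 2.0)
  x^k = (0.0, 0.0), subgradient = b - a^T x = 8.0
  y^{k+1} = 0.0 + 0.2*8.0 = 1.6
Step 2: y^k = 1.6, reduced costs: (11.4, -6.0)
  x^k = (0.0, 5.0), subgradient = b - a^T x = -17.0
  y^{k+1} = 1.6 + 0.2*-17.0 = -1.8
Step 3: y^k = -1.8, reduced costs: (14.8, 11.0)
  x^k = (0.0, 0.0), subgradient = b - a^T x = 8.0
  y^{k+1} = -1.8 + 0.2*8.0 = -0.2
Step 4: y^k = -0.2, reduced costs: (13.2, 3.0)
  x^k = (0.0, 0.0), subgradient = b - a^T x = 8.0
  y^{k+1} = -0.2 + 0.2*8.0 = 1.4
Dual objective at y_4 = 1.4: reduced costs (11.6, -5.0), box minimizer x = (0.0, 5.0)
g(y_4) = b*y + (c1 - a1*y)*x1 + (c2 - a2*y)*x2 = 8*1.4 + 11.6*0.0 + (-5.0)*5.0 = 11.2 + 0.0 - 25.0 = -13.8


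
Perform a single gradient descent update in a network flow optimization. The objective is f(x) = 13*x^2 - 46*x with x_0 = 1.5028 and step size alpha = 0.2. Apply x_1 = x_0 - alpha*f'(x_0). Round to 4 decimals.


We compute the gradient at x_0 and apply the update.
f'(x) = 26*x - 46
f'(1.5028) = 26*1.5028 - 46 = -6.9272
x_1 = 1.5028 - 0.2*-6.9272 = 2.8882


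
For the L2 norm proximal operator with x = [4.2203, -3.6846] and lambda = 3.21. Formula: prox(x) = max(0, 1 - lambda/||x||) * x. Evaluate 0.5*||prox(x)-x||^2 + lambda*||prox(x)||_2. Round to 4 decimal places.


Step 1: Compute ||x||.
||x|| = 5.6024
Step 2: Compute scaling factor.
scale = max(0, 1 - 3.21/5.6024) = 0.427
Step 3: prox(x) = [1.8022, -1.5735]
||prox(x)|| = 2.3924
Step 4: Proximal objective.
0.5*||prox-x||^2 = 5.1521
lambda*||prox|| = 7.6796
Total = 12.8317


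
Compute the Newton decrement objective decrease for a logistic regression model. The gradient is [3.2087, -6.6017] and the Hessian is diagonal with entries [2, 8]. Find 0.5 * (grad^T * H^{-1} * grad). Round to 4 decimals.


Step 1: H is diagonal, so H^(-1) * g = [1.6044, -0.8252].
Step 2: g^T H^(-1) g = sum_i g_i^2 / H_ii
  = (3.2087)^2/2 + (-6.6017)^2/8
  = 5.1479 + 5.4478 = 10.5957
Step 3: Objective decrease = 0.5 * g^T H^(-1) g = 5.2978


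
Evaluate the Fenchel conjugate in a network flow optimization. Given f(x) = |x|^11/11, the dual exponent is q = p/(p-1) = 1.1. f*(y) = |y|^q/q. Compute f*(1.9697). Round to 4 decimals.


The conjugate exponent q satisfies 1/p + 1/q = 1.
p = 11, so q = 11/(11 - 1) = 1.1
|y|^q = 1.9697^1.1 = 2.1079
f*(1.9697) = 2.1079 / 1.1 = 1.9162


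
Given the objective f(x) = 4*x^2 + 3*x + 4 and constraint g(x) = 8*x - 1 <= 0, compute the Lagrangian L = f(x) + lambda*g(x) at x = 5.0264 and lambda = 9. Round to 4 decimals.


Step 1: Evaluate f(x).
f(5.0264) = 4*5.0264^2 + 3*5.0264 + 4 = 120.138
Step 2: Evaluate g(x).
g(5.0264) = 8*5.0264 - 1 = 39.2112
Step 3: Compute Lagrangian.
L = 120.138 + 9*39.2112 = 473.0388


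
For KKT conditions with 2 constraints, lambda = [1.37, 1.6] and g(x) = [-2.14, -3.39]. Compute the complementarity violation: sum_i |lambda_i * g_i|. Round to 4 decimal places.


KKT complementary slackness check:
lambda_1 * g_1 = 1.37 * -2.14 = -2.9318
lambda_2 * g_2 = 1.6 * -3.39 = -5.424
Total violation = 2.9318 + 5.424 = 8.3558


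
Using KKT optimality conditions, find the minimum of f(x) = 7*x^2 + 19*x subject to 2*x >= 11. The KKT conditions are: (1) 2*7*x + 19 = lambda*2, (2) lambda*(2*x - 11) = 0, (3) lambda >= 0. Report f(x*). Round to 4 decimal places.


Step 1: Try lambda = 0 (constraint inactive).
x_unc = -19/(2*7) = -1.3571
Check: 2*-1.3571 = -2.7142 < 11 -- violated!
Step 2: Constraint must be active: 2*x = 11
x* = 11/2 = 5.5
lambda = (2*7*5.5 + 19)/2 = 48.0
Step 3: Compute optimal value.
f(x*) = 7*5.5^2 + 19*5.5 = 316.25


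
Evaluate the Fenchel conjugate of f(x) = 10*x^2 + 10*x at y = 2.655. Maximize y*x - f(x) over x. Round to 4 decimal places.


f*(y) = sup_x {y*x - a*x^2 - b*x} = sup_x {(y-b)*x - a*x^2}
FOC: (y - b) - 2a*x = 0 => x* = (y - b)/(2a)
x* = (2.655 - 10)/(2*10) = -0.3673
f*(2.655) = (y-b)^2/(4a) = (2.655 - 10)^2/(4*10)
= 53.949/40 = 1.3487
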